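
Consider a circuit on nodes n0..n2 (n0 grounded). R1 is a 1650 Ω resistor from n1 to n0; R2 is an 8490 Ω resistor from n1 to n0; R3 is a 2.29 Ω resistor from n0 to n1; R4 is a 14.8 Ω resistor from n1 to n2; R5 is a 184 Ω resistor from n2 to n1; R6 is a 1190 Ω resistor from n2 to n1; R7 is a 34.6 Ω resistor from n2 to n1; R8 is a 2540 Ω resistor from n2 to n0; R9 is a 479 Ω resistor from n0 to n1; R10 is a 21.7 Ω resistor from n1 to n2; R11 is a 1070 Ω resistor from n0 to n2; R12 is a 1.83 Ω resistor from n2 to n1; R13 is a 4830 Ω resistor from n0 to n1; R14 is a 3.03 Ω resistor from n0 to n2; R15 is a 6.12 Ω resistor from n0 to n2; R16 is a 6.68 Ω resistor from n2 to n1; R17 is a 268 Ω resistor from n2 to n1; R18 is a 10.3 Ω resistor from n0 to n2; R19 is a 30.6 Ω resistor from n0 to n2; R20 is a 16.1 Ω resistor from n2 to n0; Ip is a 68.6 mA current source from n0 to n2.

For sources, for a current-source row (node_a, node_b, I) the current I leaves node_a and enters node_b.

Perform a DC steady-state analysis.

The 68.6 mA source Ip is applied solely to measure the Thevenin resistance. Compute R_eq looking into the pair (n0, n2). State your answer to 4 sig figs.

MNA unknowns: 2 node voltages V₁..V_2
R1: Y=0.0006061 on G[1,0]
R2: Y=0.0001178 on G[1,0]
R3: Y=0.4367 on G[0,1]
R4: Y=0.06757 on G[1,2]
R5: Y=0.005435 on G[2,1]
R6: Y=0.0008403 on G[2,1]
R7: Y=0.02890 on G[2,1]
R8: Y=0.0003937 on G[2,0]
R9: Y=0.002088 on G[0,1]
R10: Y=0.04608 on G[1,2]
R11: Y=0.0009346 on G[0,2]
R12: Y=0.5464 on G[2,1]
R13: Y=0.0002070 on G[0,1]
R14: Y=0.3300 on G[0,2]
R15: Y=0.1634 on G[0,2]
R16: Y=0.1497 on G[2,1]
R17: Y=0.003731 on G[2,1]
R18: Y=0.09709 on G[0,2]
R19: Y=0.03268 on G[0,2]
R20: Y=0.06211 on G[2,0]
Ip: z[0]−=0.0686, z[2]+=0.0686
solve → V1=0.04629, V2=0.07027

R_eq = 1.024 Ω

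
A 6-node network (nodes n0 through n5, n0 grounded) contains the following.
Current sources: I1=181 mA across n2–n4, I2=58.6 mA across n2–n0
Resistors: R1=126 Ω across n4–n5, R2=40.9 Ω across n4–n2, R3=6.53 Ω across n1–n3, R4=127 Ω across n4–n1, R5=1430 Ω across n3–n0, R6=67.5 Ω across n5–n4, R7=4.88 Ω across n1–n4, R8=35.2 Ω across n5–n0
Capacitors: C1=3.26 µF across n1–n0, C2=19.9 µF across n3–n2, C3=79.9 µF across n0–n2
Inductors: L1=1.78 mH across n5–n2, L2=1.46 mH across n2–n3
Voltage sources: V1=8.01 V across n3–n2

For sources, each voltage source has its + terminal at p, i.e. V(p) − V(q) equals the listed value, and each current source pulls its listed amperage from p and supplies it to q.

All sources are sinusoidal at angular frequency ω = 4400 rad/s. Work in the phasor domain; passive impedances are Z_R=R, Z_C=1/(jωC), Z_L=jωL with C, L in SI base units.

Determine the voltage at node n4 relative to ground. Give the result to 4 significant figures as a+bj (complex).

Element admittances at ω=4400 rad/s:
  I1: injects 0.181 A into n4 (from n2)
  Y(R1) = 0.007937+0.000j S between n4,n5
  Y(R2) = 0.02445+0.000j S between n4,n2
  I2: injects 0.0586 A into n0 (from n2)
  Y(C1) = 0.000+0.01434j S between n1,n0
  Y(R3) = 0.1531+0.000j S between n1,n3
  Y(R4) = 0.007874+0.000j S between n4,n1
  Y(C2) = 0.000+0.08756j S between n3,n2
  Y(L1) = 0.000-0.1277j S between n5,n2
  Y(R5) = 0.0006993+0.000j S between n3,n0
  Y(L2) = 0.000-0.1557j S between n2,n3
  Y(R6) = 0.01481+0.000j S between n5,n4
  Y(R7) = 0.2049+0.000j S between n1,n4
  Y(C3) = 0.000+0.3516j S between n0,n2
  Y(R8) = 0.02841+0.000j S between n5,n0
  V1: constraint V(n3)−V(n2) = 8.01
Assemble and solve the 6×6 MNA system:
  V(n1)=6.822-0.2063j  V(n2)=-0.3808+0.2010j  V(n3)=7.629+0.2010j  V(n4)=6.256-0.03941j  V(n5)=0.1322+1.263j
  i(V1)=-0.1289+0.4830j

6.256-0.03941j V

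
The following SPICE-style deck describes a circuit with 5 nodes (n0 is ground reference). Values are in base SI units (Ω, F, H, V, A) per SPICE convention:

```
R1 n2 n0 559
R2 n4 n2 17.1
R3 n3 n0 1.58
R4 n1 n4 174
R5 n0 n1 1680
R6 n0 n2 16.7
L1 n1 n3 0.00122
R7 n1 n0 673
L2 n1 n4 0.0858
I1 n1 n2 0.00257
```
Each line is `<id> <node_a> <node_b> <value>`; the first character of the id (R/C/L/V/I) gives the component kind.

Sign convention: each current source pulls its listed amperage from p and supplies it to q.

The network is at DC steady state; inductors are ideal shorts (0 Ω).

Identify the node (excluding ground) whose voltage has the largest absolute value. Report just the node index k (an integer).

2

MNA unknowns: 4 node voltages V₁..V_4 plus 2 source currents (L1, L2)
R1: Y=0.001789 on G[2,0]
R2: Y=0.05848 on G[4,2]
R3: Y=0.6329 on G[3,0]
R4: Y=0.005747 on G[1,4]
R5: Y=0.0005952 on G[0,1]
R6: Y=0.05988 on G[0,2]
L1: row V1−V3=0, i_L1 at 1,3
R7: Y=0.001486 on G[1,0]
L2: row V1−V4=0, i_L2 at 1,4
I1: z[1]−=0.00257, z[2]+=0.00257
solve → V1=-0.001984, V2=0.02042, V3=-0.001984, V4=-0.001984
aux → i_L1=-0.001255, i_L2=-0.001310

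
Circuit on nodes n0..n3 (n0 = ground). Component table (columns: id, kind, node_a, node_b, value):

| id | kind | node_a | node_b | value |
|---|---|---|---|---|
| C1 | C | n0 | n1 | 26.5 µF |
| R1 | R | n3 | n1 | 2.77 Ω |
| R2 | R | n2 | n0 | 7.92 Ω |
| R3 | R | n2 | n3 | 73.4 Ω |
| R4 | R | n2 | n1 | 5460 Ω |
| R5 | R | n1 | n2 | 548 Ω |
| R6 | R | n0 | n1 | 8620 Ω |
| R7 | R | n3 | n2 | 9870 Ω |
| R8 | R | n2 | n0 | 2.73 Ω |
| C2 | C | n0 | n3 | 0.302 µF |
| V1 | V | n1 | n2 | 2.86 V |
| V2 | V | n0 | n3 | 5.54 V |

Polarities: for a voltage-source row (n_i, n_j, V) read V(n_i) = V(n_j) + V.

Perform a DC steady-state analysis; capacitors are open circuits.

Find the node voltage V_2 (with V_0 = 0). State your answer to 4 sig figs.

-3.584 V

Element admittances at DC:
  Y(C1) = 0.000 S between n0,n1
  Y(R1) = 0.3610 S between n3,n1
  Y(R2) = 0.1263 S between n2,n0
  Y(R3) = 0.01362 S between n2,n3
  Y(R4) = 0.0001832 S between n2,n1
  Y(R5) = 0.001825 S between n1,n2
  Y(R6) = 0.0001160 S between n0,n1
  Y(R7) = 0.0001013 S between n3,n2
  Y(R8) = 0.3663 S between n2,n0
  Y(C2) = 0.000 S between n0,n3
  V1: constraint V(n1)−V(n2) = 2.86
  V2: constraint V(n0)−V(n3) = 5.54
Assemble and solve the 5×5 MNA system:
  V(n1)=-0.7241  V(n2)=-3.584  V(n3)=-5.540
  i(V1)=-1.744  i(V2)=-1.765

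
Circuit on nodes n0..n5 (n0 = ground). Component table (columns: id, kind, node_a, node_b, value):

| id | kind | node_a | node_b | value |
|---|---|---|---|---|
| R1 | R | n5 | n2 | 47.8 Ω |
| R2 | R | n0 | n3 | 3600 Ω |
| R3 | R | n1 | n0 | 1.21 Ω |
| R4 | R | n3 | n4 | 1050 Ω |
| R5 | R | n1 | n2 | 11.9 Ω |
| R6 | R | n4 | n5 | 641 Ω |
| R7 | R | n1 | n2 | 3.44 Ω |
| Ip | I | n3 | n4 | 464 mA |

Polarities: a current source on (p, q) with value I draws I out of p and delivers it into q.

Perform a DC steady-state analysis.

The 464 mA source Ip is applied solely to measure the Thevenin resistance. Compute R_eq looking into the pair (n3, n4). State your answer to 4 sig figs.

R_eq = 843.6 Ω

Apply KCL at each of the 5 non-ground nodes and solve the resulting linear system.
Node n1: branches {R3, R5, R7} → V_1 = 0.1103
Node n2: branches {R1, R5, R7} → V_2 = 0.3537
Node n3: branches {R2, R4, Ip} → V_3 = -328.3
Node n4: branches {R4, R6, Ip} → V_4 = 63.17
Node n5: branches {R1, R6} → V_5 = 4.713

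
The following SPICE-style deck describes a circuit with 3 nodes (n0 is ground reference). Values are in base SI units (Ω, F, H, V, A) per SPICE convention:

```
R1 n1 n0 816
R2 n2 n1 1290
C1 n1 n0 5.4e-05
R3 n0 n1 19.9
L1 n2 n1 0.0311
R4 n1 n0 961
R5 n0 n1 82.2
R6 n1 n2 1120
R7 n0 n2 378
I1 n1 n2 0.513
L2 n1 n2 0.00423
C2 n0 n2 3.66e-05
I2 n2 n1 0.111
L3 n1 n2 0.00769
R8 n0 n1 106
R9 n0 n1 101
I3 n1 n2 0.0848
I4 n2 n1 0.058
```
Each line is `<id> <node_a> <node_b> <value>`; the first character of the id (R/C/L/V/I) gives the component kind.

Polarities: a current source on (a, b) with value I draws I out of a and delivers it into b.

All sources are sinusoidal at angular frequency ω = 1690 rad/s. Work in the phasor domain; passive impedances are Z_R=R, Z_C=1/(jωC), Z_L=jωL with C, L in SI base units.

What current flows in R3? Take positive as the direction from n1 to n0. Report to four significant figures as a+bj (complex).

Element admittances at ω=1690 rad/s:
  Y(R1) = 0.001225+0.000j S between n1,n0
  Y(R2) = 0.0007752+0.000j S between n2,n1
  Y(C1) = 0.000+0.09126j S between n1,n0
  Y(R3) = 0.05025+0.000j S between n0,n1
  Y(L1) = 0.000-0.01903j S between n2,n1
  Y(R4) = 0.001041+0.000j S between n1,n0
  Y(R5) = 0.01217+0.000j S between n0,n1
  Y(R6) = 0.0008929+0.000j S between n1,n2
  Y(R7) = 0.002646+0.000j S between n0,n2
  I1: injects 0.513 A into n2 (from n1)
  Y(L2) = 0.000-0.1399j S between n1,n2
  Y(C2) = 0.000+0.06185j S between n0,n2
  I2: injects 0.111 A into n1 (from n2)
  Y(L3) = 0.000-0.07695j S between n1,n2
  Y(R8) = 0.009434+0.000j S between n0,n1
  Y(R9) = 0.009901+0.000j S between n0,n1
  I3: injects 0.0848 A into n2 (from n1)
  I4: injects 0.058 A into n1 (from n2)
Assemble and solve the 2×2 MNA system:
  V(n1)=0.3048-0.7144j  V(n2)=0.4569+1.488j

0.01532-0.03590j A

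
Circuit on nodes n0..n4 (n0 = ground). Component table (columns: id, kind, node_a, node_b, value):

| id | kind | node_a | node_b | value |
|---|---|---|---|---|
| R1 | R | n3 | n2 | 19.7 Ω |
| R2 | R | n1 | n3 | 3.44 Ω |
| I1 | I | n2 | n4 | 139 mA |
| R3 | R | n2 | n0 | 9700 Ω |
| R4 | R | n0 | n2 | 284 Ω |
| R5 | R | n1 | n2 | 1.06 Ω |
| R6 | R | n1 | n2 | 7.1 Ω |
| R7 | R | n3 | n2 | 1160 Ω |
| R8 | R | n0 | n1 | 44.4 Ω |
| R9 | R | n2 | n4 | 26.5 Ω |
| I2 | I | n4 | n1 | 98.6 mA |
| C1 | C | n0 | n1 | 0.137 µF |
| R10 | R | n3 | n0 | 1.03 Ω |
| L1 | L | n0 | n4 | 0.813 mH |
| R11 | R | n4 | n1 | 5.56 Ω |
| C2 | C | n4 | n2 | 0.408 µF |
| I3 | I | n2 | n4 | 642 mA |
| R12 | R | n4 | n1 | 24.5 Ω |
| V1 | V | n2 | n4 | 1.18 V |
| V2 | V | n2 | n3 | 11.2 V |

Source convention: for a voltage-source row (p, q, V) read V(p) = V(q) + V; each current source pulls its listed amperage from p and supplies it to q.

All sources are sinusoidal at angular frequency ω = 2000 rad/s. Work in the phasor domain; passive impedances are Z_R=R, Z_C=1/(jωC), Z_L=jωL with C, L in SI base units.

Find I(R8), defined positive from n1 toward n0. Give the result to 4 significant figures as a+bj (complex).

Element admittances at ω=2000 rad/s:
  Y(R1) = 0.05076+0.000j S between n3,n2
  Y(R2) = 0.2907+0.000j S between n1,n3
  I1: injects 0.139 A into n4 (from n2)
  Y(R3) = 0.0001031+0.000j S between n2,n0
  Y(R4) = 0.003521+0.000j S between n0,n2
  Y(R5) = 0.9434+0.000j S between n1,n2
  Y(R6) = 0.1408+0.000j S between n1,n2
  Y(R7) = 0.0008621+0.000j S between n3,n2
  Y(R8) = 0.02252+0.000j S between n0,n1
  Y(R9) = 0.03774+0.000j S between n2,n4
  I2: injects 0.0986 A into n1 (from n4)
  Y(C1) = 0.000+0.0002740j S between n0,n1
  Y(R10) = 0.9709+0.000j S between n3,n0
  Y(L1) = 0.000-0.6150j S between n0,n4
  Y(R11) = 0.1799+0.000j S between n4,n1
  Y(C2) = 0.000+0.0008160j S between n4,n2
  I3: injects 0.642 A into n4 (from n2)
  Y(R12) = 0.04082+0.000j S between n4,n1
  V1: constraint V(n2)−V(n4) = 1.18
  V2: constraint V(n2)−V(n3) = 11.2
Assemble and solve the 6×6 MNA system:
  V(n1)=6.037+4.307j  V(n2)=8.263+4.369j  V(n3)=-2.937+4.369j  V(n4)=7.083+4.369j
  i(V1)=2.191-4.343j  i(V2)=-6.038+4.260j

0.1360+0.09700j A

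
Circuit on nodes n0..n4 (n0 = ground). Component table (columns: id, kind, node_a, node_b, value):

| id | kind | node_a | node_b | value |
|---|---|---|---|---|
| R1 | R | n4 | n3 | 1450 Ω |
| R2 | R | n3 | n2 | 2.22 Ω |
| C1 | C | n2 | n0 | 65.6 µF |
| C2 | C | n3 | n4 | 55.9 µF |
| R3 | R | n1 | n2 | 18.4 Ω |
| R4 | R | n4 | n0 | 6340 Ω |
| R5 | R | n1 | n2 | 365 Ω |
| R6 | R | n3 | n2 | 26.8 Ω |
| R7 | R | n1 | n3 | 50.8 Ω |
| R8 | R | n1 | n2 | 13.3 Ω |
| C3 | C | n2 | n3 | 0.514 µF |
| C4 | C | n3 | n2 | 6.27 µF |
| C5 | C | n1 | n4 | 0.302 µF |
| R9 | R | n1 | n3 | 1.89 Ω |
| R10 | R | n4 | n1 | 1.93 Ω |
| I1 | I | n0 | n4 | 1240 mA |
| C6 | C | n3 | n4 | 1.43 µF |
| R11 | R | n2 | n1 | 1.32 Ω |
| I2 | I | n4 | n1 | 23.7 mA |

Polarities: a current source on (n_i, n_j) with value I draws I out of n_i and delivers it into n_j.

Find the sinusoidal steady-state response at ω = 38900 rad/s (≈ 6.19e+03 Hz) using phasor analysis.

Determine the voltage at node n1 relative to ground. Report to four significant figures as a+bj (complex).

0.6811-0.7122j V

Element admittances at ω=38900 rad/s:
  Y(R1) = 0.0006897+0.000j S between n4,n3
  Y(R2) = 0.4505+0.000j S between n3,n2
  Y(C1) = 0.000+2.552j S between n2,n0
  Y(C2) = 0.000+2.175j S between n3,n4
  Y(R3) = 0.05435+0.000j S between n1,n2
  Y(R4) = 0.0001577+0.000j S between n4,n0
  Y(R5) = 0.002740+0.000j S between n1,n2
  Y(R6) = 0.03731+0.000j S between n3,n2
  Y(R7) = 0.01969+0.000j S between n1,n3
  Y(R8) = 0.07519+0.000j S between n1,n2
  Y(C3) = 0.000+0.01999j S between n2,n3
  Y(C4) = 0.000+0.2439j S between n3,n2
  Y(C5) = 0.000+0.01175j S between n1,n4
  Y(R9) = 0.5291+0.000j S between n1,n3
  Y(R10) = 0.5181+0.000j S between n4,n1
  I1: injects 1.24 A into n4 (from n0)
  Y(C6) = 0.000+0.05563j S between n3,n4
  Y(R11) = 0.7576+0.000j S between n2,n1
  I2: injects 0.0237 A into n1 (from n4)
Assemble and solve the 4×4 MNA system:
  V(n1)=0.6811-0.7122j  V(n2)=6.901e-05-0.4858j  V(n3)=1.178-0.7100j  V(n4)=1.269-1.116j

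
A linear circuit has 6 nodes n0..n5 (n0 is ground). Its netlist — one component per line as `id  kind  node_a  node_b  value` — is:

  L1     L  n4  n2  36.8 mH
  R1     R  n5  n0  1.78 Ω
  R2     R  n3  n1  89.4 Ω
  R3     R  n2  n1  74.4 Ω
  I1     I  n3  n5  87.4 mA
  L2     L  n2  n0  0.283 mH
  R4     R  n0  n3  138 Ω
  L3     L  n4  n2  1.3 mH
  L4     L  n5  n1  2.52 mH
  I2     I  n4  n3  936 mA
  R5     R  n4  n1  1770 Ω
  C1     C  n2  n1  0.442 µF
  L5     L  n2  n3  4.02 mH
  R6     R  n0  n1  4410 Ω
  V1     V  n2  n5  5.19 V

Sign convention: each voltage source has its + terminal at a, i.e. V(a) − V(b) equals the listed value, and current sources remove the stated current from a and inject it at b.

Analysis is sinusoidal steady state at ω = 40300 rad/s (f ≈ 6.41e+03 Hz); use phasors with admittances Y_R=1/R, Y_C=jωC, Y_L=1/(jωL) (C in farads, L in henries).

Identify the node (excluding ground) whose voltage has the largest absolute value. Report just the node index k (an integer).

Element admittances at ω=40300 rad/s:
  Y(L1) = 0.000-0.0006743j S between n4,n2
  Y(R1) = 0.5618+0.000j S between n5,n0
  Y(R2) = 0.01119+0.000j S between n3,n1
  Y(R3) = 0.01344+0.000j S between n2,n1
  I1: injects 0.0874 A into n5 (from n3)
  Y(L2) = 0.000-0.08768j S between n2,n0
  Y(R4) = 0.007246+0.000j S between n0,n3
  Y(L3) = 0.000-0.01909j S between n4,n2
  Y(L4) = 0.000-0.009847j S between n5,n1
  I2: injects 0.936 A into n3 (from n4)
  Y(R5) = 0.0005650+0.000j S between n4,n1
  Y(C1) = 0.000+0.01781j S between n2,n1
  Y(L5) = 0.000-0.006173j S between n2,n3
  Y(R6) = 0.0002268+0.000j S between n0,n1
  V1: constraint V(n2)−V(n5) = 5.19
Assemble and solve the 6×6 MNA system:
  V(n1)=27.91+2.137j  V(n2)=4.377+0.4391j  V(n3)=56.81+18.86j  V(n4)=2.995-46.21j  V(n5)=-0.8126+0.4391j
  i(V1)=-0.5606+0.5296j

3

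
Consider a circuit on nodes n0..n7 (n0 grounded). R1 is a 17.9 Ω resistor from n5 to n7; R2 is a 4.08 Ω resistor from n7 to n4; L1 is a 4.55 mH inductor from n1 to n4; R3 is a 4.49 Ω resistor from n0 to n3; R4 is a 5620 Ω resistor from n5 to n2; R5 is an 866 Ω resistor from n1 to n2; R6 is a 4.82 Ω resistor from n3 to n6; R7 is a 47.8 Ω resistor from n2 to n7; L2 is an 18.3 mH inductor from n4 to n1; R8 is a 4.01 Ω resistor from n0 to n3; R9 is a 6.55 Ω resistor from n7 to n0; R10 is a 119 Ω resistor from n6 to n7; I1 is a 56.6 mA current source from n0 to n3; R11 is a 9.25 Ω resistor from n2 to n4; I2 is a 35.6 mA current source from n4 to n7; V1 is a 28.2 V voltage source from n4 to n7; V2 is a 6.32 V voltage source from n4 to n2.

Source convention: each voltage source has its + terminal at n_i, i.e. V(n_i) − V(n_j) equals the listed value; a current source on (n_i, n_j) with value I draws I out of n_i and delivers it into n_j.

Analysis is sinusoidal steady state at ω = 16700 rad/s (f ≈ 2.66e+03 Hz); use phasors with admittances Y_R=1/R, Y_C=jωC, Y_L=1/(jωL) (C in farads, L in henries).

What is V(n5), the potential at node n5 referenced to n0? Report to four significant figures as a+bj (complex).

Element admittances at ω=16700 rad/s:
  Y(R1) = 0.05587+0.000j S between n5,n7
  Y(R2) = 0.2451+0.000j S between n7,n4
  Y(L1) = 0.000-0.01316j S between n1,n4
  Y(R3) = 0.2227+0.000j S between n0,n3
  Y(R4) = 0.0001779+0.000j S between n5,n2
  Y(R5) = 0.001155+0.000j S between n1,n2
  Y(R6) = 0.2075+0.000j S between n3,n6
  Y(R7) = 0.02092+0.000j S between n2,n7
  Y(L2) = 0.000-0.003272j S between n4,n1
  Y(R8) = 0.2494+0.000j S between n0,n3
  Y(R9) = 0.1527+0.000j S between n7,n0
  Y(R10) = 0.008403+0.000j S between n6,n7
  I1: injects 0.0566 A into n3 (from n0)
  Y(R11) = 0.1081+0.000j S between n2,n4
  I2: injects 0.0356 A into n7 (from n4)
  V1: constraint V(n4)−V(n7) = 28.2
  V2: constraint V(n4)−V(n2) = 6.32
Assemble and solve the 9×9 MNA system:
  V(n1)=28.17-0.4419j  V(n2)=21.89+0.000j  V(n3)=0.1180+0.000j  V(n4)=28.21+0.000j  V(n5)=0.07539+0.000j  V(n6)=0.1136+0.000j  V(n7)=0.005927+0.000j
  i(V1)=-7.409+0.000j  i(V2)=-0.2289+0.0005103j

0.07539+0.000j V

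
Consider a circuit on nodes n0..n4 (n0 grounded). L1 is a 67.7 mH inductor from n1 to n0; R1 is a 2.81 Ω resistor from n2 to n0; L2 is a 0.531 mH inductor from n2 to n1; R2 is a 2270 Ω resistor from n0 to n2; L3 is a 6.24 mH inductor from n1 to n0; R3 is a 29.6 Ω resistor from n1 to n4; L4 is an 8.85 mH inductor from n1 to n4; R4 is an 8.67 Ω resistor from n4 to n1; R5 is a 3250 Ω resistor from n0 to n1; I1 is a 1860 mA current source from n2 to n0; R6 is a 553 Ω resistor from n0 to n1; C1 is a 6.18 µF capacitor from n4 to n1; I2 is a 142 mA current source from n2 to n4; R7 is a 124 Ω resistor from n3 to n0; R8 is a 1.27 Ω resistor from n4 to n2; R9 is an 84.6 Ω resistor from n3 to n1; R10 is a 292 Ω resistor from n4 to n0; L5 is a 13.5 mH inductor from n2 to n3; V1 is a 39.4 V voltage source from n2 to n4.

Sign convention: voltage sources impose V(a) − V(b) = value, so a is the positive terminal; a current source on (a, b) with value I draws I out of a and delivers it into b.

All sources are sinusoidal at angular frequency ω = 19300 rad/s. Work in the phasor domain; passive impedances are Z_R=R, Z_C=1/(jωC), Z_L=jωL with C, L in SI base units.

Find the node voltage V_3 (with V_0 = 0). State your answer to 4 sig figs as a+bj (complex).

-21.06-19.97j V

Element admittances at ω=19300 rad/s:
  Y(L1) = 0.000-0.0007653j S between n1,n0
  Y(R1) = 0.3559+0.000j S between n2,n0
  Y(L2) = 0.000-0.09758j S between n2,n1
  Y(R2) = 0.0004405+0.000j S between n0,n2
  Y(L3) = 0.000-0.008303j S between n1,n0
  Y(R3) = 0.03378+0.000j S between n1,n4
  Y(L4) = 0.000-0.005855j S between n1,n4
  Y(R4) = 0.1153+0.000j S between n4,n1
  Y(R5) = 0.0003077+0.000j S between n0,n1
  I1: injects 1.86 A into n0 (from n2)
  Y(R6) = 0.001808+0.000j S between n0,n1
  Y(C1) = 0.000+0.1193j S between n4,n1
  I2: injects 0.142 A into n4 (from n2)
  Y(R7) = 0.008065+0.000j S between n3,n0
  Y(R8) = 0.7874+0.000j S between n4,n2
  Y(R9) = 0.01182+0.000j S between n3,n1
  Y(R10) = 0.003425+0.000j S between n4,n0
  Y(L5) = 0.000-0.003838j S between n2,n3
  V1: constraint V(n2)−V(n4) = 39.4
Assemble and solve the 5×5 MNA system:
  V(n1)=-41.76-27.85j  V(n2)=-3.376-0.4413j  V(n3)=-21.06-19.97j  V(n4)=-42.78-0.4413j
  i(V1)=-34.57+3.971j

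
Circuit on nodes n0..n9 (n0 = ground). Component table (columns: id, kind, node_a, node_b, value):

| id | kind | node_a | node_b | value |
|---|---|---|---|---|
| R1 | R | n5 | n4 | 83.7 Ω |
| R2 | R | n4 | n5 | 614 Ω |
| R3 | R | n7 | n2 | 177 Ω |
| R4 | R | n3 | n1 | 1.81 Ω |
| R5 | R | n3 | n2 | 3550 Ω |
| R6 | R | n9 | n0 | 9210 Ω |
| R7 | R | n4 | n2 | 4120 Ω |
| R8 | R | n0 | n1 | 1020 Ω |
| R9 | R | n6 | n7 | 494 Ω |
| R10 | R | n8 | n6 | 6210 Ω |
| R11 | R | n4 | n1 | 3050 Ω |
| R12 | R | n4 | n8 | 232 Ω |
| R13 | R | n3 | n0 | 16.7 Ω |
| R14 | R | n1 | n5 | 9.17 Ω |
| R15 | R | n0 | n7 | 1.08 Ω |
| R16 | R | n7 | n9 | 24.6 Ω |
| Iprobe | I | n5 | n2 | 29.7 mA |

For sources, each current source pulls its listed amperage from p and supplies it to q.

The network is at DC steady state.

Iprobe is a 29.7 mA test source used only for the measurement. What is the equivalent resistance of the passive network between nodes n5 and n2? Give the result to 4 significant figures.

Element admittances at DC:
  Y(R1) = 0.01195 S between n5,n4
  Y(R2) = 0.001629 S between n4,n5
  Y(R3) = 0.005650 S between n7,n2
  Y(R4) = 0.5525 S between n3,n1
  Y(R5) = 0.0002817 S between n3,n2
  Y(R6) = 0.0001086 S between n9,n0
  Y(R7) = 0.0002427 S between n4,n2
  Y(R8) = 0.0009804 S between n0,n1
  Y(R9) = 0.002024 S between n6,n7
  Y(R10) = 0.0001610 S between n8,n6
  Y(R11) = 0.0003279 S between n4,n1
  Y(R12) = 0.004310 S between n4,n8
  Y(R13) = 0.05988 S between n3,n0
  Y(R14) = 0.1091 S between n1,n5
  Y(R15) = 0.9259 S between n0,n7
  Y(R16) = 0.04065 S between n7,n9
  Iprobe: injects 0.0297 A into n2 (from n5)
Assemble and solve the 9×9 MNA system:
  V(n1)=-0.4900  V(n2)=4.792  V(n3)=-0.4397  V(n4)=-0.6411  V(n5)=-0.7490  V(n6)=-0.01877  V(n7)=0.02895  V(n8)=-0.6187  V(n9)=0.02888

R_eq = 186.6 Ω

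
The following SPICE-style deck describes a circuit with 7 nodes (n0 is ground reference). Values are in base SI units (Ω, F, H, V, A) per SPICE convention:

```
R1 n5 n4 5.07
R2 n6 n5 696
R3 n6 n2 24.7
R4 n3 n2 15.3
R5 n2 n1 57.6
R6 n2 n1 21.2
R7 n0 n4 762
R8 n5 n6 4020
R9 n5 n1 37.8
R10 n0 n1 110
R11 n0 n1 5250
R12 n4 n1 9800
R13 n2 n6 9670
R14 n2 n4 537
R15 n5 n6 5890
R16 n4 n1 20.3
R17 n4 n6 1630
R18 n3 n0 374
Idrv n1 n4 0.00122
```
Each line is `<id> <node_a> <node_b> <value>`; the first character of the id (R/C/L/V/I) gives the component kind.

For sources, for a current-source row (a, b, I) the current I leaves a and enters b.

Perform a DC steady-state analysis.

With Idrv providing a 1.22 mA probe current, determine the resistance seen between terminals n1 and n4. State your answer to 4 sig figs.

MNA unknowns: 6 node voltages V₁..V_6
R1: Y=0.1972 on G[5,4]
R2: Y=0.001437 on G[6,5]
R3: Y=0.04049 on G[6,2]
R4: Y=0.06536 on G[3,2]
R5: Y=0.01736 on G[2,1]
R6: Y=0.04717 on G[2,1]
R7: Y=0.001312 on G[0,4]
R8: Y=0.0002488 on G[5,6]
R9: Y=0.02646 on G[5,1]
R10: Y=0.009091 on G[0,1]
R11: Y=0.0001905 on G[0,1]
R12: Y=0.0001020 on G[4,1]
R13: Y=0.0001034 on G[2,6]
R14: Y=0.001862 on G[2,4]
R15: Y=0.0001698 on G[5,6]
R16: Y=0.04926 on G[4,1]
R17: Y=0.0006135 on G[4,6]
R18: Y=0.002674 on G[3,0]
Idrv: z[1]−=0.00122, z[4]+=0.00122
solve → V1=-0.001755, V2=-0.0008138, V3=-0.0007818, V4=0.01401, V5=0.01204, V6=-4.875e-05

R_eq = 12.92 Ω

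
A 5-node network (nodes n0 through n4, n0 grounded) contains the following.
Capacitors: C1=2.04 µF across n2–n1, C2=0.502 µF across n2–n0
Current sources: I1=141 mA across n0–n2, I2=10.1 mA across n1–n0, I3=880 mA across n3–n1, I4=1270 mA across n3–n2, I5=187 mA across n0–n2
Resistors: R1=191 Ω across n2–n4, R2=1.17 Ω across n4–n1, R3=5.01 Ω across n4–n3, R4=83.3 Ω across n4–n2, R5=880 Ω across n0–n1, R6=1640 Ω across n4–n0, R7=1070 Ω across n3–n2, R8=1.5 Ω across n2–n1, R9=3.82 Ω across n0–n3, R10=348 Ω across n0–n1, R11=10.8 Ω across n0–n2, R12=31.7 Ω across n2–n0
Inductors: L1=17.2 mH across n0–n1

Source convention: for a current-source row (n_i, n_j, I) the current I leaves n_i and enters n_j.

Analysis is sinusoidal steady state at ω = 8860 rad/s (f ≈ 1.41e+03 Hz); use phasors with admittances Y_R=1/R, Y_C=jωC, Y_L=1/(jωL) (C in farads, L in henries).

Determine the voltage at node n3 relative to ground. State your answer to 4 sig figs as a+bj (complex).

-2.490+0.03210j V

MNA unknowns: 4 node voltages V₁..V_4
C1: Y=0.000+0.01807j on G[2,1]
I1: z[0]−=0.141, z[2]+=0.141
R1: Y=0.005236+0.000j on G[2,4]
I2: z[1]−=0.0101, z[0]+=0.0101
R2: Y=0.8547+0.000j on G[4,1]
L1: Y=0.000-0.006562j on G[0,1]
R3: Y=0.1996+0.000j on G[4,3]
R4: Y=0.01200+0.000j on G[4,2]
R5: Y=0.001136+0.000j on G[0,1]
R6: Y=0.0006098+0.000j on G[4,0]
C2: Y=0.000+0.004448j on G[2,0]
R7: Y=0.0009346+0.000j on G[3,2]
R8: Y=0.6667+0.000j on G[2,1]
R9: Y=0.2618+0.000j on G[0,3]
I3: z[3]−=0.88, z[1]+=0.88
I4: z[3]−=1.27, z[2]+=1.27
R10: Y=0.002874+0.000j on G[0,1]
R11: Y=0.09259+0.000j on G[0,2]
R12: Y=0.03155+0.000j on G[2,0]
I5: z[0]−=0.187, z[2]+=0.187
solve → V1=6.663+0.08549j, V2=7.567+0.01025j, V3=-2.490+0.03210j, V4=4.969+0.07429j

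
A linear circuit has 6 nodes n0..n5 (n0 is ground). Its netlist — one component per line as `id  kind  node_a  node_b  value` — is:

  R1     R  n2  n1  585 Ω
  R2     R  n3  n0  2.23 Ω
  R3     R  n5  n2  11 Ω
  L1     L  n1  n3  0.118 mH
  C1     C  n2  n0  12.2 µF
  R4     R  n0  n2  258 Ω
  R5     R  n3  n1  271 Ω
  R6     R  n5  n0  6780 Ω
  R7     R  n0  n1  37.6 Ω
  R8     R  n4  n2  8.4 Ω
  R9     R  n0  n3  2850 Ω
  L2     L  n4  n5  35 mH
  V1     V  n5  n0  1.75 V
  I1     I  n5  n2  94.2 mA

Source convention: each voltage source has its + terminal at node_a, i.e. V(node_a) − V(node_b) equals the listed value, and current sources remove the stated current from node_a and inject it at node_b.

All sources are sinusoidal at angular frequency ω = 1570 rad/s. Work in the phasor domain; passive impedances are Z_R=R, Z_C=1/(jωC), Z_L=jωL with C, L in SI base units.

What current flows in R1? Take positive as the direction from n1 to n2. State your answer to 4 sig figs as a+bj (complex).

-0.004422+0.0005966j A

MNA unknowns: 5 node voltages V₁..V_5 plus 1 source current (V1)
R1: Y=0.001709+0.000j on G[2,1]
R2: Y=0.4484+0.000j on G[3,0]
R3: Y=0.09091+0.000j on G[5,2]
L1: Y=0.000-5.398j on G[1,3]
C1: Y=0.000+0.01915j on G[2,0]
R4: Y=0.003876+0.000j on G[0,2]
R5: Y=0.003690+0.000j on G[3,1]
R6: Y=0.0001475+0.000j on G[5,0]
R7: Y=0.02660+0.000j on G[0,1]
R8: Y=0.1190+0.000j on G[4,2]
R9: Y=0.0003509+0.000j on G[0,3]
L2: Y=0.000-0.01820j on G[4,5]
V1: row V5−V0=1.75, i_V1 at 5,0
I1: z[5]−=0.0942, z[2]+=0.0942
solve → V1=0.009405-0.0005255j, V2=2.596-0.3496j, V3=0.009296-0.001298j, V4=2.629-0.2152j, V5=1.750+0.000j
aux → i_V1=-0.02144-0.04778j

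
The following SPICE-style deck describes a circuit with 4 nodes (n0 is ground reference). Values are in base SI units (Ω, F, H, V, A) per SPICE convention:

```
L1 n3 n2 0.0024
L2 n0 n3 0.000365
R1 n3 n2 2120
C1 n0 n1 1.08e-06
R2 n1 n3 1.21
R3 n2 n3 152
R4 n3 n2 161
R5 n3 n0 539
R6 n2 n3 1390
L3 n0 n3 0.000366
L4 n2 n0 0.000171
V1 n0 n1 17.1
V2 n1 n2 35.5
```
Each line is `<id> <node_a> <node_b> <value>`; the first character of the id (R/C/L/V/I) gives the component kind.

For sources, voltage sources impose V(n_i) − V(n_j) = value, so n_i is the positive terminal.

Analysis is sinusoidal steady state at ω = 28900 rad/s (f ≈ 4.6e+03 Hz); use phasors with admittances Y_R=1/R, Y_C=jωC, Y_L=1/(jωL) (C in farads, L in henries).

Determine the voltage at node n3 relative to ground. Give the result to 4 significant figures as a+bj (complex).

-16.88-3.183j V

MNA unknowns: 3 node voltages V₁..V_3 plus 2 source currents (V1, V2)
L1: Y=0.000-0.01442j on G[3,2]
L2: Y=0.000-0.09480j on G[0,3]
R1: Y=0.0004717+0.000j on G[3,2]
C1: Y=0.000+0.03121j on G[0,1]
R2: Y=0.8264+0.000j on G[1,3]
R3: Y=0.006579+0.000j on G[2,3]
R4: Y=0.006211+0.000j on G[3,2]
R5: Y=0.001855+0.000j on G[3,0]
R6: Y=0.0007194+0.000j on G[2,3]
L3: Y=0.000-0.09454j on G[0,3]
L4: Y=0.000-0.2024j on G[2,0]
V1: row V0−V1=17.1, i_V1 at 0,1
V2: row V1−V2=35.5, i_V2 at 1,2
solve → V1=-17.10+0.000j, V2=-52.60+0.000j, V3=-16.88-3.183j
aux → i_V1=-0.6341+13.30j, i_V2=-0.4535+11.20j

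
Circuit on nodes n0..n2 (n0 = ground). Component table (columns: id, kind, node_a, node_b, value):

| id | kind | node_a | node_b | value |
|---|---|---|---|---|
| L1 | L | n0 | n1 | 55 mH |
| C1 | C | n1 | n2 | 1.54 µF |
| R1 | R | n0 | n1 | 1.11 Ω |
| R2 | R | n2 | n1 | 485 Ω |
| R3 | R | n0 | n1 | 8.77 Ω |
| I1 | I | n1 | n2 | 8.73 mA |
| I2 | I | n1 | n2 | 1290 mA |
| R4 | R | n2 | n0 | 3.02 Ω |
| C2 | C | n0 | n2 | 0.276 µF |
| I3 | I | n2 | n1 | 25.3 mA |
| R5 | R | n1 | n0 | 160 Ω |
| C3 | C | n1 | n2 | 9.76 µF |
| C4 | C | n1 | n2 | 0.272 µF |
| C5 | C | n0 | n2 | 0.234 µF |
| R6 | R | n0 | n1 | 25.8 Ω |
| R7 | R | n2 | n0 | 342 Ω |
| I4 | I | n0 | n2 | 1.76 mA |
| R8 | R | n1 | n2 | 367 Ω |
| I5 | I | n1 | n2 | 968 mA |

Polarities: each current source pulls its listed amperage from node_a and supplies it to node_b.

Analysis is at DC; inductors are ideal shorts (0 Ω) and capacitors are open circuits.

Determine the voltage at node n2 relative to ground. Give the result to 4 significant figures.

MNA unknowns: 2 node voltages V₁..V_2 plus 1 source current (L1)
L1: row V0−V1=0, i_L1 at 0,1
C1: Y=0.000 on G[1,2]
R1: Y=0.9009 on G[0,1]
R2: Y=0.002062 on G[2,1]
R3: Y=0.1140 on G[0,1]
I1: z[1]−=0.00873, z[2]+=0.00873
I2: z[1]−=1.29, z[2]+=1.29
R4: Y=0.3311 on G[2,0]
C2: Y=0.000 on G[0,2]
I3: z[2]−=0.0253, z[1]+=0.0253
R5: Y=0.006250 on G[1,0]
C3: Y=0.000 on G[1,2]
C4: Y=0.000 on G[1,2]
C5: Y=0.000 on G[0,2]
R6: Y=0.03876 on G[0,1]
R7: Y=0.002924 on G[2,0]
I4: z[0]−=0.00176, z[2]+=0.00176
R8: Y=0.002725 on G[1,2]
I5: z[1]−=0.968, z[2]+=0.968
solve → V1=0.000, V2=6.620
aux → i_L1=2.210

6.620 V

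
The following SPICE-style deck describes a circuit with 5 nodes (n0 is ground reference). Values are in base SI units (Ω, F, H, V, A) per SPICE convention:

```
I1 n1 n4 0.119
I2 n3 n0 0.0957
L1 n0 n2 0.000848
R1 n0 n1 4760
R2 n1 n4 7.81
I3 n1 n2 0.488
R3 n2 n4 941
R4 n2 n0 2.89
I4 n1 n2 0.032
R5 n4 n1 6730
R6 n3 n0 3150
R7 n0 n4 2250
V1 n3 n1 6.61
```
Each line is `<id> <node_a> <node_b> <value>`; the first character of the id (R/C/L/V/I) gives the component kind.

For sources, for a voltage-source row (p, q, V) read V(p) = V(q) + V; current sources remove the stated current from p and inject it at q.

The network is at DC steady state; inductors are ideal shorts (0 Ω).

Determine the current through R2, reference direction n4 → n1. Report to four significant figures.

Element admittances at DC:
  I1: injects 0.119 A into n4 (from n1)
  I2: injects 0.0957 A into n0 (from n3)
  L1: short n0↔n2 (DC inductor)
  Y(R1) = 0.0002101 S between n0,n1
  Y(R2) = 0.1280 S between n1,n4
  I3: injects 0.488 A into n2 (from n1)
  Y(R3) = 0.001063 S between n2,n4
  Y(R4) = 0.3460 S between n2,n0
  I4: injects 0.032 A into n2 (from n1)
  Y(R5) = 0.0001486 S between n4,n1
  Y(R6) = 0.0003175 S between n3,n0
  Y(R7) = 0.0004444 S between n0,n4
  V1: constraint V(n3)−V(n1) = 6.61
Assemble and solve the 6×6 MNA system:
  V(n1)=-307.0  V(n2)=0.000  V(n3)=-300.3  V(n4)=-302.5
  i(L1)=-0.1986  i(V1)=-0.0003525

0.5742 A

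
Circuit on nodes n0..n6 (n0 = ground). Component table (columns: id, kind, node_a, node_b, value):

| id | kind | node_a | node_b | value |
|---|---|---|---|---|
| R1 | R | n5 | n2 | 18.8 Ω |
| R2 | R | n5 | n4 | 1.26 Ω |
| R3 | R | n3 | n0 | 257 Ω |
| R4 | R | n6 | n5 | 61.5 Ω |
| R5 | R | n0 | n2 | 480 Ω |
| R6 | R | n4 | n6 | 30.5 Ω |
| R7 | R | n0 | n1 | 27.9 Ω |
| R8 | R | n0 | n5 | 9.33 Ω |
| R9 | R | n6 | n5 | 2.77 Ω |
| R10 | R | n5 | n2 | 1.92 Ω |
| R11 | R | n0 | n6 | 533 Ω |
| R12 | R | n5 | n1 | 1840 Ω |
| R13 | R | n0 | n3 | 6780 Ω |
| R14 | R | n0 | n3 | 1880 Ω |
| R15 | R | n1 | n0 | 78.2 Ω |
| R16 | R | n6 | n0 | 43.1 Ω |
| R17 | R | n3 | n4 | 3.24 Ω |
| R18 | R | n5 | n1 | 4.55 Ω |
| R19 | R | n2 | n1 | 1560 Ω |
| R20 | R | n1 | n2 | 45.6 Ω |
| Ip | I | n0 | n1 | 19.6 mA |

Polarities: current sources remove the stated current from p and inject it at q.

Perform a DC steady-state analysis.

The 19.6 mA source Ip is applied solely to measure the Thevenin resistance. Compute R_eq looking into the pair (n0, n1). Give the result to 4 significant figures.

Element admittances at DC:
  Y(R1) = 0.05319 S between n5,n2
  Y(R2) = 0.7937 S between n5,n4
  Y(R3) = 0.003891 S between n3,n0
  Y(R4) = 0.01626 S between n6,n5
  Y(R5) = 0.002083 S between n0,n2
  Y(R6) = 0.03279 S between n4,n6
  Y(R7) = 0.03584 S between n0,n1
  Y(R8) = 0.1072 S between n0,n5
  Y(R9) = 0.3610 S between n6,n5
  Y(R10) = 0.5208 S between n5,n2
  Y(R11) = 0.001876 S between n0,n6
  Y(R12) = 0.0005435 S between n5,n1
  Y(R13) = 0.0001475 S between n0,n3
  Y(R14) = 0.0005319 S between n0,n3
  Y(R15) = 0.01279 S between n1,n0
  Y(R16) = 0.02320 S between n6,n0
  Y(R17) = 0.3086 S between n3,n4
  Y(R18) = 0.2198 S between n5,n1
  Y(R19) = 0.0006410 S between n2,n1
  Y(R20) = 0.02193 S between n1,n2
  Ip: injects 0.0196 A into n1 (from n0)
Assemble and solve the 6×6 MNA system:
  V(n1)=0.1438  V(n2)=0.09340  V(n3)=0.08972  V(n4)=0.09105  V(n5)=0.09176  V(n6)=0.08642

R_eq = 7.337 Ω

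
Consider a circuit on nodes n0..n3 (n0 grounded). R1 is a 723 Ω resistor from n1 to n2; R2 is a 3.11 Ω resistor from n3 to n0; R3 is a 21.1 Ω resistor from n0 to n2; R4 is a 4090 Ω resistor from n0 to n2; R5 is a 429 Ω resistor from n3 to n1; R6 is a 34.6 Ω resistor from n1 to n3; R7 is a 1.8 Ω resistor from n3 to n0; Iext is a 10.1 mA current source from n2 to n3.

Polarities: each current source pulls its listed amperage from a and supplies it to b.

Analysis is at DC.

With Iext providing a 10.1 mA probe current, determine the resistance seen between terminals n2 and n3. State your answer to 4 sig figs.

R_eq = 21.50 Ω

Element admittances at DC:
  Y(R1) = 0.001383 S between n1,n2
  Y(R2) = 0.3215 S between n3,n0
  Y(R3) = 0.04739 S between n0,n2
  Y(R4) = 0.0002445 S between n0,n2
  Y(R5) = 0.002331 S between n3,n1
  Y(R6) = 0.02890 S between n1,n3
  Y(R7) = 0.5556 S between n3,n0
  Iext: injects 0.0101 A into n3 (from n2)
Assemble and solve the 3×3 MNA system:
  V(n1)=0.001978  V(n2)=-0.2060  V(n3)=0.01119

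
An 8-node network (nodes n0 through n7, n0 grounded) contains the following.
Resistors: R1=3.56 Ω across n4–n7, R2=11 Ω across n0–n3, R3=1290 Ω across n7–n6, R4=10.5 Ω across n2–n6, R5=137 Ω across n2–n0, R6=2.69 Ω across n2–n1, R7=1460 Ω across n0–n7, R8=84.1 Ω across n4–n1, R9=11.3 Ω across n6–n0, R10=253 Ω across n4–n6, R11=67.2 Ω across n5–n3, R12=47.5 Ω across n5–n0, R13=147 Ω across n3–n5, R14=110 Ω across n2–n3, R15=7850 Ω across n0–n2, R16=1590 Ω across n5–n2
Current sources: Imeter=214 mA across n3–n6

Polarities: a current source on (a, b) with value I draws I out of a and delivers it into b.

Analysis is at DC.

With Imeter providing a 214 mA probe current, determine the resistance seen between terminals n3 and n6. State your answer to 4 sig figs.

R_eq = 17.43 Ω

Apply KCL at each of the 7 non-ground nodes and solve the resulting linear system.
Node n1: branches {R6, R8} → V_1 = 1.490
Node n2: branches {R4, R5, R6, R14, R15, R16} → V_2 = 1.488
Node n3: branches {R2, R11, R13, R14, Imeter} → V_3 = -1.804
Node n4: branches {R1, R8, R10} → V_4 = 1.550
Node n5: branches {R11, R12, R13, R16} → V_5 = -0.8807
Node n6: branches {R3, R4, R9, R10, Imeter} → V_6 = 1.926
Node n7: branches {R1, R3, R7} → V_7 = 1.548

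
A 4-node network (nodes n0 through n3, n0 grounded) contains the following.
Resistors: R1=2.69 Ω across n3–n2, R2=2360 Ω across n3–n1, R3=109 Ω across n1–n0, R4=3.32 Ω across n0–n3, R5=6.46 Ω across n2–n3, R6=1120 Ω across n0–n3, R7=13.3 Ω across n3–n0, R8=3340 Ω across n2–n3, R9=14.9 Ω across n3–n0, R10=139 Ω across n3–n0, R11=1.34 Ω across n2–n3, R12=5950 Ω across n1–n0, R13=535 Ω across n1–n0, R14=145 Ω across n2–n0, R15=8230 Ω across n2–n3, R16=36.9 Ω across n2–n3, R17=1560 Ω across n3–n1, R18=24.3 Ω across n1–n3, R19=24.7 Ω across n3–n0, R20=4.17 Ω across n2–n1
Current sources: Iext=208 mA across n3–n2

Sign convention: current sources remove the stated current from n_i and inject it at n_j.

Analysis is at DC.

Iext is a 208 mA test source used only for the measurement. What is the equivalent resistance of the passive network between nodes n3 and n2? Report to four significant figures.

R_eq = 0.7405 Ω

Element admittances at DC:
  Y(R1) = 0.3717 S between n3,n2
  Y(R2) = 0.0004237 S between n3,n1
  Y(R3) = 0.009174 S between n1,n0
  Y(R4) = 0.3012 S between n0,n3
  Y(R5) = 0.1548 S between n2,n3
  Y(R6) = 0.0008929 S between n0,n3
  Y(R7) = 0.07519 S between n3,n0
  Y(R8) = 0.0002994 S between n2,n3
  Y(R9) = 0.06711 S between n3,n0
  Y(R10) = 0.007194 S between n3,n0
  Y(R11) = 0.7463 S between n2,n3
  Y(R12) = 0.0001681 S between n1,n0
  Y(R13) = 0.001869 S between n1,n0
  Y(R14) = 0.006897 S between n2,n0
  Y(R15) = 0.0001215 S between n2,n3
  Y(R16) = 0.02710 S between n2,n3
  Y(R17) = 0.0006410 S between n3,n1
  Y(R18) = 0.04115 S between n1,n3
  Y(R19) = 0.04049 S between n3,n0
  Y(R20) = 0.2398 S between n2,n1
  Iext: injects 0.208 A into n2 (from n3)
Assemble and solve the 3×3 MNA system:
  V(n1)=0.1213  V(n2)=0.1492  V(n3)=-0.004854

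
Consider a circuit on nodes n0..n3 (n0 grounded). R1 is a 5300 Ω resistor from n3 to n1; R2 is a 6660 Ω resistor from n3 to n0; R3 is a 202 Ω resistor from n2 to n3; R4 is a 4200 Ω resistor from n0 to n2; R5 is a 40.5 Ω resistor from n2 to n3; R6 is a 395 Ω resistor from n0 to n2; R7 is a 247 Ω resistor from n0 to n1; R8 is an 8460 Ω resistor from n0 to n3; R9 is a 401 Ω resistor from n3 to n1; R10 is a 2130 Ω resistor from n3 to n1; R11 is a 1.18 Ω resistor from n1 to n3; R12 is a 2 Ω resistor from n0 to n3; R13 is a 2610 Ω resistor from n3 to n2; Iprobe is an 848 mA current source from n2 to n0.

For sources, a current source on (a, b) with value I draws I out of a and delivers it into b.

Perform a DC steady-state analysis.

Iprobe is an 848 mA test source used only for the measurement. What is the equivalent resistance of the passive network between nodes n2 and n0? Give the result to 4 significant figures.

R_eq = 32.15 Ω

Apply KCL at each of the 3 non-ground nodes and solve the resulting linear system.
Node n1: branches {R1, R7, R9, R10, R11} → V_1 = -1.525
Node n2: branches {R3, R4, R5, R6, R13, Iprobe} → V_2 = -27.26
Node n3: branches {R1, R2, R3, R5, R8, R9, R10, R11, R12, R13} → V_3 = -1.532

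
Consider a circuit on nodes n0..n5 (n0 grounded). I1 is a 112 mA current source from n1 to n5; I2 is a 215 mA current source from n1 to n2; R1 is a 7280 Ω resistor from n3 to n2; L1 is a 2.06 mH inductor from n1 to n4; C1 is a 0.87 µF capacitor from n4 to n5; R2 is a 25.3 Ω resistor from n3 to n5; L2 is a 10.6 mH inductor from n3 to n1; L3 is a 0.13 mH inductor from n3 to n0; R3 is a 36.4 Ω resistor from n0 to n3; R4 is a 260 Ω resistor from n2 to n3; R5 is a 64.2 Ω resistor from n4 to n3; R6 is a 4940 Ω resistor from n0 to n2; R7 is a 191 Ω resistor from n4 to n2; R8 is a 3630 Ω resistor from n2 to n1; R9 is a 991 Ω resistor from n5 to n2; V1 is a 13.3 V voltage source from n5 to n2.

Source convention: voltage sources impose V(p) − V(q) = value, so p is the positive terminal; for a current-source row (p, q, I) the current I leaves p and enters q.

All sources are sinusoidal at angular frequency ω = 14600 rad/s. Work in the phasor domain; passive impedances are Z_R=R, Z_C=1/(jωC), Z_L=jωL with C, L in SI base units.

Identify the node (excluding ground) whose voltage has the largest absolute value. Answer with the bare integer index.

MNA unknowns: 5 node voltages V₁..V_5 plus 1 source current (V1)
I1: z[1]−=0.112, z[5]+=0.112
I2: z[1]−=0.215, z[2]+=0.215
R1: Y=0.0001374+0.000j on G[3,2]
L1: Y=0.000-0.03325j on G[1,4]
C1: Y=0.000+0.01270j on G[4,5]
R2: Y=0.03953+0.000j on G[3,5]
L2: Y=0.000-0.006462j on G[3,1]
L3: Y=0.000-0.5269j on G[3,0]
R3: Y=0.02747+0.000j on G[0,3]
R4: Y=0.003846+0.000j on G[2,3]
R5: Y=0.01558+0.000j on G[4,3]
R6: Y=0.0002024+0.000j on G[0,2]
R7: Y=0.005236+0.000j on G[4,2]
R8: Y=0.0002755+0.000j on G[2,1]
R9: Y=0.001009+0.000j on G[5,2]
V1: row V5−V2=13.3, i_V1 at 5,2
solve → V1=-8.987-2.995j, V2=-7.758-3.550j, V3=-0.001205+0.003044j, V4=-10.74+6.248j, V5=5.542-3.550j
aux → i_V1=-0.2450-0.06633j

4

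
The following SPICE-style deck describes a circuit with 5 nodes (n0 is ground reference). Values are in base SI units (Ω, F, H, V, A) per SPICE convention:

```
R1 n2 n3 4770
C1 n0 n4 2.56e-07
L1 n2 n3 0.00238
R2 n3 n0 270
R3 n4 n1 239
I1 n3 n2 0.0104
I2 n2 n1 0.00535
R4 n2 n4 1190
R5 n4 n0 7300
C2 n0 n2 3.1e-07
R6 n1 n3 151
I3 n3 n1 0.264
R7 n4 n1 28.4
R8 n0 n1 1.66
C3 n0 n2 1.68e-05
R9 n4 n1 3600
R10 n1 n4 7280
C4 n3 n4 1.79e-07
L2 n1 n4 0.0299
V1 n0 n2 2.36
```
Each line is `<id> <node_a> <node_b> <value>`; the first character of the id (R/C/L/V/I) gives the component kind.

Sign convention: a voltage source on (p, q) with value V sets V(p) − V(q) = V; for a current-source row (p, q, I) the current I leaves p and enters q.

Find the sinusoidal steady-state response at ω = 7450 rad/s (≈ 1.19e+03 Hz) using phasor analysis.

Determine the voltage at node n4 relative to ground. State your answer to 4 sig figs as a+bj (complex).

0.4936-0.1914j V

Apply KCL at each of the 4 non-ground nodes and solve the resulting linear system.
Node n1: branches {R3, I2, R6, I3, R7, R8, R9, R10, L2} → V_1 = 0.4113-0.05637j
Node n2: branches {R1, L1, I1, I2, R4, C2, C3, V1} → V_2 = -2.360+0.000j
Node n3: branches {R1, L1, R2, I1, R6, I3, C4} → V_3 = -3.248-4.317j
Node n4: branches {C1, R3, R4, R5, R7, R9, R10, C4, L2} → V_4 = 0.4936-0.1914j
Source currents: i(V1)=0.2362-0.3499j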